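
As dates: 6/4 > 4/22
True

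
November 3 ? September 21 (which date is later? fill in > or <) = >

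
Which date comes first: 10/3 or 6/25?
6/25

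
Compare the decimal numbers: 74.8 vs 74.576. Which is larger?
74.8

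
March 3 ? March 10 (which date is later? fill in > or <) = <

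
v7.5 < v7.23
True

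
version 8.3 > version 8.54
False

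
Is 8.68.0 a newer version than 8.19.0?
Yes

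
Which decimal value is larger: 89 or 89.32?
89.32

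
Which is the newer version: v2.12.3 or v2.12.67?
v2.12.67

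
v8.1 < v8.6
True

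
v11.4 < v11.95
True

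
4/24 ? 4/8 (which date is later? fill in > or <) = >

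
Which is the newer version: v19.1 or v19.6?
v19.6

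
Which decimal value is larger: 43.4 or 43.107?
43.4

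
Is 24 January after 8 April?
No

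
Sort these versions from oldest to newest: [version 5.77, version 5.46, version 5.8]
[version 5.8, version 5.46, version 5.77]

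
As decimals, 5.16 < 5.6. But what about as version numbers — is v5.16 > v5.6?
True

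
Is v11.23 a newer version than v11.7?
Yes. Version numbers are compared segment by segment as integers, not as decimals: minor version 23 > 7, so v11.23 > v11.7 (even though the decimal 11.23 < 11.7).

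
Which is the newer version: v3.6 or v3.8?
v3.8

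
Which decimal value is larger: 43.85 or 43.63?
43.85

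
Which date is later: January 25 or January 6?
January 25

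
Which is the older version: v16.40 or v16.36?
v16.36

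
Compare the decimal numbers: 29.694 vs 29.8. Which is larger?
29.8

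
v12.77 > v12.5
True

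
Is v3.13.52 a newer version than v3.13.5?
Yes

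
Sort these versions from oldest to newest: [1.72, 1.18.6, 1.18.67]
[1.18.6, 1.18.67, 1.72]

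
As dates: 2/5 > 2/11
False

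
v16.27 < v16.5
False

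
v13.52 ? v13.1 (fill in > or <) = >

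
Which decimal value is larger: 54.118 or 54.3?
54.3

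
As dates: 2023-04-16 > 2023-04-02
True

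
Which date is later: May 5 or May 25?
May 25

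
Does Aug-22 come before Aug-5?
No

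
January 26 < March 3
True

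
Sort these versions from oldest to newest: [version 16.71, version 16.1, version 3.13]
[version 3.13, version 16.1, version 16.71]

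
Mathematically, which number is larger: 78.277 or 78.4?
78.4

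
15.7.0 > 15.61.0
False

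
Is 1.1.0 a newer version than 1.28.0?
No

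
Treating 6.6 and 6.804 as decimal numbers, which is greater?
6.804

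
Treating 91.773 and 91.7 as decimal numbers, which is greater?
91.773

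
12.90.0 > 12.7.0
True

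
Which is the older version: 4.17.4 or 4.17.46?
4.17.4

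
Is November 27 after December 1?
No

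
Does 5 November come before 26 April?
No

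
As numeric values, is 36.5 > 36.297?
True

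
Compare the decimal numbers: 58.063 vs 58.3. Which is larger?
58.3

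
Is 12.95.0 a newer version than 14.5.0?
No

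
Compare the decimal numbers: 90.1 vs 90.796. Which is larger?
90.796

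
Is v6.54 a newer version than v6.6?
Yes. Version numbers are compared segment by segment as integers, not as decimals: minor version 54 > 6, so v6.54 > v6.6 (even though the decimal 6.54 < 6.6).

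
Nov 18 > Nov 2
True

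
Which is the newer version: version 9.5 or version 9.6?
version 9.6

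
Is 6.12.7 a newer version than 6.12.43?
No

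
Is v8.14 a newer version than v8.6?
Yes. Version numbers are compared segment by segment as integers, not as decimals: minor version 14 > 6, so v8.14 > v8.6 (even though the decimal 8.14 < 8.6).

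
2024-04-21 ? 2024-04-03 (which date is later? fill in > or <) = >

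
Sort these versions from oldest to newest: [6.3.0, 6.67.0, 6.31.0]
[6.3.0, 6.31.0, 6.67.0]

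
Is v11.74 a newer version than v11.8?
Yes. Version numbers are compared segment by segment as integers, not as decimals: minor version 74 > 8, so v11.74 > v11.8 (even though the decimal 11.74 < 11.8).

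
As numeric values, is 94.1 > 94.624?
False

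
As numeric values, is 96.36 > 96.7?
False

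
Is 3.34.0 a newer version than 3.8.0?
Yes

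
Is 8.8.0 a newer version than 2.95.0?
Yes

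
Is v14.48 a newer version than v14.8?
Yes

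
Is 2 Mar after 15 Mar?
No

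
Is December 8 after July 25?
Yes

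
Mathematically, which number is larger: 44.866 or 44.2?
44.866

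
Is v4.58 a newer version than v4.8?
Yes. Version numbers are compared segment by segment as integers, not as decimals: minor version 58 > 8, so v4.58 > v4.8 (even though the decimal 4.58 < 4.8).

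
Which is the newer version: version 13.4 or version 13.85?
version 13.85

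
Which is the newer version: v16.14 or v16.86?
v16.86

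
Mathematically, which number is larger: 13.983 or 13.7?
13.983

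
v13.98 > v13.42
True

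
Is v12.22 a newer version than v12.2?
Yes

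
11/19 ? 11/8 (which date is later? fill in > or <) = >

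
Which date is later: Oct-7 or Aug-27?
Oct-7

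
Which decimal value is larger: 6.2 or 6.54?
6.54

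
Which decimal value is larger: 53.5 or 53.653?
53.653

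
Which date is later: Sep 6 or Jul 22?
Sep 6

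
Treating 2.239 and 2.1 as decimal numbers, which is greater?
2.239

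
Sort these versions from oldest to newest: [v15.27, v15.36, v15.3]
[v15.3, v15.27, v15.36]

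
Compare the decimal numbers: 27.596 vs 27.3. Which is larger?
27.596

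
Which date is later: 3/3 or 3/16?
3/16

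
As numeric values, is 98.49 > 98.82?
False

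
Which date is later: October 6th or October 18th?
October 18th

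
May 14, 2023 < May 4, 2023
False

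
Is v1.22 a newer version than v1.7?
Yes. Version numbers are compared segment by segment as integers, not as decimals: minor version 22 > 7, so v1.22 > v1.7 (even though the decimal 1.22 < 1.7).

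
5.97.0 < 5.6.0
False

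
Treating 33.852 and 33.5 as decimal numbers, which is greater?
33.852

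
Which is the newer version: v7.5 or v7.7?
v7.7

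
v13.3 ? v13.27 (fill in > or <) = <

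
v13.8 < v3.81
False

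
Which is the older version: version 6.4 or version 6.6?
version 6.4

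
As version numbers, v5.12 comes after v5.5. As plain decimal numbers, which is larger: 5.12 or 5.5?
5.5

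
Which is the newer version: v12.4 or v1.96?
v12.4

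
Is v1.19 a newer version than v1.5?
Yes. Version numbers are compared segment by segment as integers, not as decimals: minor version 19 > 5, so v1.19 > v1.5 (even though the decimal 1.19 < 1.5).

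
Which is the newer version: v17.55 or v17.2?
v17.55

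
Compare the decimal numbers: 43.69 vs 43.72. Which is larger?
43.72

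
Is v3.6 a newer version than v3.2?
Yes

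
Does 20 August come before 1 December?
Yes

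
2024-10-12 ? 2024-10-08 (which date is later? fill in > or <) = >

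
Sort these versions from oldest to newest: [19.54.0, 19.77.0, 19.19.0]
[19.19.0, 19.54.0, 19.77.0]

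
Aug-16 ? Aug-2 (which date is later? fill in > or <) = >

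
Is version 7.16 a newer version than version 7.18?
No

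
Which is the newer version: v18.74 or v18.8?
v18.74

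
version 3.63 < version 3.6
False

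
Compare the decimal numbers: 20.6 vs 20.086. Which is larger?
20.6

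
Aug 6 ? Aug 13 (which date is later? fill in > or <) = <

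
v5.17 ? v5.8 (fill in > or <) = >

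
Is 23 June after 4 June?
Yes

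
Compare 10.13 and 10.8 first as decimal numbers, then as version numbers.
As decimals: 10.13 < 10.8. As versions: v10.13 > v10.8 (minor version 13 > 8).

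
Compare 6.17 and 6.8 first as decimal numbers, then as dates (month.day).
As decimals: 6.17 < 6.8. As dates: 6/17 is later than 6/8 (day 17 > day 8).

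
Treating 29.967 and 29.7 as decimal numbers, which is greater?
29.967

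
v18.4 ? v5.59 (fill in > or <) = >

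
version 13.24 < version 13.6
False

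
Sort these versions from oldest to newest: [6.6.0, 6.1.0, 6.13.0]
[6.1.0, 6.6.0, 6.13.0]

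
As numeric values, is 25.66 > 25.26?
True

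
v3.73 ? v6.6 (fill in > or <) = <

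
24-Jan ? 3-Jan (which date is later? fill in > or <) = >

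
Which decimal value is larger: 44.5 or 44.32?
44.5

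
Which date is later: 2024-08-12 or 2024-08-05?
2024-08-12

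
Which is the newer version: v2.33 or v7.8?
v7.8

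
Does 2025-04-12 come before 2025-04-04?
No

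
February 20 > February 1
True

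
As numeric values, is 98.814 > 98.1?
True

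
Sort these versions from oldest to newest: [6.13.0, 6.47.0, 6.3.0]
[6.3.0, 6.13.0, 6.47.0]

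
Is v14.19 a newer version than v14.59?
No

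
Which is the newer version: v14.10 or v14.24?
v14.24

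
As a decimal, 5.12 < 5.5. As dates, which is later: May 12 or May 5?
May 12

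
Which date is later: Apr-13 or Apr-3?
Apr-13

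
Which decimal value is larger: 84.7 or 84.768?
84.768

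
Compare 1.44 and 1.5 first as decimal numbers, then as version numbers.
As decimals: 1.44 < 1.5. As versions: v1.44 > v1.5 (minor version 44 > 5).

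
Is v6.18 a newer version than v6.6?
Yes. Version numbers are compared segment by segment as integers, not as decimals: minor version 18 > 6, so v6.18 > v6.6 (even though the decimal 6.18 < 6.6).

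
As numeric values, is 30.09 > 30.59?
False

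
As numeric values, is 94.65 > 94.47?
True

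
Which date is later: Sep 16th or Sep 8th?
Sep 16th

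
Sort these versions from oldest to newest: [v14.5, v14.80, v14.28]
[v14.5, v14.28, v14.80]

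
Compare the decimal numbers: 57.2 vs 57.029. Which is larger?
57.2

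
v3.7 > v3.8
False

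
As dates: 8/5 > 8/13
False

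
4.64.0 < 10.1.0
True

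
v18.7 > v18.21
False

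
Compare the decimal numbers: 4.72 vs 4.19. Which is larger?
4.72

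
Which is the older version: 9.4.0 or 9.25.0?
9.4.0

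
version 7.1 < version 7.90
True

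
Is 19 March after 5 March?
Yes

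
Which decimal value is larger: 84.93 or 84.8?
84.93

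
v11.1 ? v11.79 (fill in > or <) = <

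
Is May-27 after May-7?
Yes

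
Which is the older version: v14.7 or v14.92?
v14.7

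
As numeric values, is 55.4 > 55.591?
False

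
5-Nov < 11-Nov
True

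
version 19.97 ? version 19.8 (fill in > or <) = >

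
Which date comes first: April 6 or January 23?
January 23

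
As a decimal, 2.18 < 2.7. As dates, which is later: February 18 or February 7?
February 18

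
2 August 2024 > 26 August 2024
False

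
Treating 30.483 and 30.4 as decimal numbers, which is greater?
30.483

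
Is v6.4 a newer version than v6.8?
No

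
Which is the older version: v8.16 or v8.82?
v8.16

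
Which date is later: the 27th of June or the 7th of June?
the 27th of June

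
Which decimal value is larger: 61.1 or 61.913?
61.913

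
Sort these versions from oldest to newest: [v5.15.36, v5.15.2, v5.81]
[v5.15.2, v5.15.36, v5.81]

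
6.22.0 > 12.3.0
False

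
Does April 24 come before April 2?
No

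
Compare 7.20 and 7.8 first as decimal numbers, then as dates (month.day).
As decimals: 7.20 < 7.8. As dates: 7/20 is later than 7/8 (day 20 > day 8).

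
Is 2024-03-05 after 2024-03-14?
No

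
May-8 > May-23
False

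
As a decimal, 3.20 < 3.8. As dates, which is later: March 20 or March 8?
March 20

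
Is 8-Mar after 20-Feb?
Yes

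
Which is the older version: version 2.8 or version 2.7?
version 2.7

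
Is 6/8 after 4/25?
Yes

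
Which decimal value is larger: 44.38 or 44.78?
44.78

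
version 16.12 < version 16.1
False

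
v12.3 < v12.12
True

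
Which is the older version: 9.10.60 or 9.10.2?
9.10.2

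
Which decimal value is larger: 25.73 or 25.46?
25.73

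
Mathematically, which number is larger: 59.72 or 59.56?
59.72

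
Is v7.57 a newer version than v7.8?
Yes. Version numbers are compared segment by segment as integers, not as decimals: minor version 57 > 8, so v7.57 > v7.8 (even though the decimal 7.57 < 7.8).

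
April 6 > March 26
True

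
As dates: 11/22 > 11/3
True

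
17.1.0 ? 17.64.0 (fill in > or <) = <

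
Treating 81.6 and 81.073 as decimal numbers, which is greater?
81.6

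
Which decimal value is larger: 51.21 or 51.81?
51.81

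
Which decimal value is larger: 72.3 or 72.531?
72.531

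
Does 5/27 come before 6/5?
Yes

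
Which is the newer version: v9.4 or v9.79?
v9.79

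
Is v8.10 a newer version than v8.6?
Yes. Version numbers are compared segment by segment as integers, not as decimals: minor version 10 > 6, so v8.10 > v8.6 (even though the decimal 8.10 < 8.6).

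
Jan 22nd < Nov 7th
True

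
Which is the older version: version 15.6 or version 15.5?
version 15.5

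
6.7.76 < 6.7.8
False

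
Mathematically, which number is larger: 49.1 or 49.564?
49.564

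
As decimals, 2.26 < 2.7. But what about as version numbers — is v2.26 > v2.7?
True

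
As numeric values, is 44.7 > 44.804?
False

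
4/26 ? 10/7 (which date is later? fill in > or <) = <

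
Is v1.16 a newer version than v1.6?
Yes. Version numbers are compared segment by segment as integers, not as decimals: minor version 16 > 6, so v1.16 > v1.6 (even though the decimal 1.16 < 1.6).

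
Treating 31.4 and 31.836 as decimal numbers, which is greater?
31.836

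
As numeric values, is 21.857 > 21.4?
True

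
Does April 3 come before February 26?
No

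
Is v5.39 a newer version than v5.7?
Yes. Version numbers are compared segment by segment as integers, not as decimals: minor version 39 > 7, so v5.39 > v5.7 (even though the decimal 5.39 < 5.7).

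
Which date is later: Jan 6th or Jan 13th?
Jan 13th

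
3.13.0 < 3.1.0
False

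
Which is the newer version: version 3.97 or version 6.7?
version 6.7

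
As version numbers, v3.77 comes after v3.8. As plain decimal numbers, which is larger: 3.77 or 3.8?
3.8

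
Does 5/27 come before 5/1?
No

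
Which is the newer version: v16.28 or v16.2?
v16.28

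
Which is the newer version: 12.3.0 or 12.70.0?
12.70.0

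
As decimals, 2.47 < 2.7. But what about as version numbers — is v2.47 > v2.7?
True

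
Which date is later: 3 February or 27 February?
27 February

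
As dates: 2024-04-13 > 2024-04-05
True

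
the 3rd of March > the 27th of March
False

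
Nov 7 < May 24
False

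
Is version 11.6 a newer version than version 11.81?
No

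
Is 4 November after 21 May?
Yes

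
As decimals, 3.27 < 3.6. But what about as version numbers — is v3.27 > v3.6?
True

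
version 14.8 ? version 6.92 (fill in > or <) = >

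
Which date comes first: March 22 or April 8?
March 22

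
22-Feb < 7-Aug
True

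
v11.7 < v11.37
True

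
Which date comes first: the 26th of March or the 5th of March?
the 5th of March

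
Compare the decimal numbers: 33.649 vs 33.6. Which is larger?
33.649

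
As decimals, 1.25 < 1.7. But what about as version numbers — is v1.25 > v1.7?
True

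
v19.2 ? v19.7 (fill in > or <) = <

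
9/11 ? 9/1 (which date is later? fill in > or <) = >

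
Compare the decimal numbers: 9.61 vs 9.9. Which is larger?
9.9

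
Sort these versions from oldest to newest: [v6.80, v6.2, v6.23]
[v6.2, v6.23, v6.80]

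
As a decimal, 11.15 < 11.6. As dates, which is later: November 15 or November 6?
November 15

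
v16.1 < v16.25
True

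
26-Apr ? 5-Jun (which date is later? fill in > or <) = <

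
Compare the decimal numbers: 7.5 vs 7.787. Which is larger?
7.787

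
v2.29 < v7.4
True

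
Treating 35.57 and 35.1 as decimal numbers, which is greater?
35.57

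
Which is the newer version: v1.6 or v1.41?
v1.41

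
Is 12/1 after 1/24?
Yes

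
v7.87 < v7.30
False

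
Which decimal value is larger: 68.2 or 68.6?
68.6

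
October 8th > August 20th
True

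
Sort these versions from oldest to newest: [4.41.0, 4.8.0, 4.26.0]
[4.8.0, 4.26.0, 4.41.0]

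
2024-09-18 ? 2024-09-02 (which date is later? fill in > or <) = >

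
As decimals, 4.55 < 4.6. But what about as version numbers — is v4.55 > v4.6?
True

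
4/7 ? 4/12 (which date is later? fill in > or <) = <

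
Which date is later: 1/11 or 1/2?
1/11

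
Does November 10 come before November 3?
No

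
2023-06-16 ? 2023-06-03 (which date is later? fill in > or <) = >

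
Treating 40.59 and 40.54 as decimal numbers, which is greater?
40.59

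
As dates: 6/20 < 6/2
False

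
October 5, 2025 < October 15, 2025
True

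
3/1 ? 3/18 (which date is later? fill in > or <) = <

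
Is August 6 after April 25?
Yes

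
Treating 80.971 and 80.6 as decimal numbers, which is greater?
80.971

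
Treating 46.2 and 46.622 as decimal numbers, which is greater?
46.622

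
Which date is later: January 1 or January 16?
January 16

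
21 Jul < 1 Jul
False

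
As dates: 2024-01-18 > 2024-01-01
True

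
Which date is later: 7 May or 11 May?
11 May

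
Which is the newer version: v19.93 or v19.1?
v19.93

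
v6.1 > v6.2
False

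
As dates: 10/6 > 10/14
False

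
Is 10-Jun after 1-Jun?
Yes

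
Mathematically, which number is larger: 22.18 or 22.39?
22.39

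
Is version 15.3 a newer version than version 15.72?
No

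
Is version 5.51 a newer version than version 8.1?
No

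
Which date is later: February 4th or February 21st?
February 21st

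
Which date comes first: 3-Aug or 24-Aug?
3-Aug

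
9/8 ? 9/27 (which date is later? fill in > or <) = <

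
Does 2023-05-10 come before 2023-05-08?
No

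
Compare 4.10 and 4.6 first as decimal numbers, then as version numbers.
As decimals: 4.10 < 4.6. As versions: v4.10 > v4.6 (minor version 10 > 6).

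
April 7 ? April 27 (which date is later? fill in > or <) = <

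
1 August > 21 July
True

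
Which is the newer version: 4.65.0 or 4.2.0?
4.65.0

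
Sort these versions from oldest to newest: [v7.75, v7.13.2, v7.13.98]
[v7.13.2, v7.13.98, v7.75]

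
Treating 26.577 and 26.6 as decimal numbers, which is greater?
26.6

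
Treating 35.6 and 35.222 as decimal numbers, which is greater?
35.6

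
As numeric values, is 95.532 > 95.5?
True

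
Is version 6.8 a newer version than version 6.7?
Yes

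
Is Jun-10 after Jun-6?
Yes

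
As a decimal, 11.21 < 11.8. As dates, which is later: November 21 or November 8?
November 21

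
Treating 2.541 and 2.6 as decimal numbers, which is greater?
2.6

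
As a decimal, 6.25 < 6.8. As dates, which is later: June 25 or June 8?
June 25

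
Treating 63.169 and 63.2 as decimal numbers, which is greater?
63.2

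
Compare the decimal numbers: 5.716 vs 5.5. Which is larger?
5.716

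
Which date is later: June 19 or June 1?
June 19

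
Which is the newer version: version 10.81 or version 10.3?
version 10.81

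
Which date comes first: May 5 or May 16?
May 5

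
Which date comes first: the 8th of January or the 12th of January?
the 8th of January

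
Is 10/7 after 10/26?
No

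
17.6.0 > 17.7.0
False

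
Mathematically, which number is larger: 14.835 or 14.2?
14.835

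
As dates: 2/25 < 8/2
True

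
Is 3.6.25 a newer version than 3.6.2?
Yes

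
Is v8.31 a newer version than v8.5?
Yes. Version numbers are compared segment by segment as integers, not as decimals: minor version 31 > 5, so v8.31 > v8.5 (even though the decimal 8.31 < 8.5).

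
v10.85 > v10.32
True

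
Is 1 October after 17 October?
No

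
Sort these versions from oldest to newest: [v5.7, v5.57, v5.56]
[v5.7, v5.56, v5.57]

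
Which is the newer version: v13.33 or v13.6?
v13.33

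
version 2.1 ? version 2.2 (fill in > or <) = <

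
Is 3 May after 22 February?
Yes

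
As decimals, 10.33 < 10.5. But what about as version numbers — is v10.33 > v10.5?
True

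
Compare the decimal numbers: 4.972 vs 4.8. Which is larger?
4.972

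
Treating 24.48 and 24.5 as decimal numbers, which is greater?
24.5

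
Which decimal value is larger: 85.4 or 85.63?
85.63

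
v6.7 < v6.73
True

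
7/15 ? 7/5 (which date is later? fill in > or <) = >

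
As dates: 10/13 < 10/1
False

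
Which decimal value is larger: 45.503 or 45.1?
45.503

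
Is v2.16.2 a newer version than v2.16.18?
No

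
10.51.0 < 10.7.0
False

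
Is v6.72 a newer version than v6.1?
Yes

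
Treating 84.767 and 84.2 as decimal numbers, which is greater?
84.767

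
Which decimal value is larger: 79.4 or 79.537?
79.537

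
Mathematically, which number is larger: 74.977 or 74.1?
74.977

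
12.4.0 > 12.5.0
False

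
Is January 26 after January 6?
Yes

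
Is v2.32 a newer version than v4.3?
No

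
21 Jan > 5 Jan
True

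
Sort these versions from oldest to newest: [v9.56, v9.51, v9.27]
[v9.27, v9.51, v9.56]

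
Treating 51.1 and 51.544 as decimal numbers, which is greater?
51.544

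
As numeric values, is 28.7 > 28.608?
True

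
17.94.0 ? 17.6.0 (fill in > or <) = >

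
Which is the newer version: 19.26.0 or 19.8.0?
19.26.0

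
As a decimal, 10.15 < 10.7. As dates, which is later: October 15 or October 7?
October 15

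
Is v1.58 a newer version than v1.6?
Yes. Version numbers are compared segment by segment as integers, not as decimals: minor version 58 > 6, so v1.58 > v1.6 (even though the decimal 1.58 < 1.6).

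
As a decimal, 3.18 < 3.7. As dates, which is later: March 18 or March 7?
March 18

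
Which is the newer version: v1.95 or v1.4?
v1.95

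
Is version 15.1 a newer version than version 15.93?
No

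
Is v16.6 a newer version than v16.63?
No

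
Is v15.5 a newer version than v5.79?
Yes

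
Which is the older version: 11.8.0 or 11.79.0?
11.8.0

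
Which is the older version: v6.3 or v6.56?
v6.3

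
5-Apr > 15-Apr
False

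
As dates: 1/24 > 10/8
False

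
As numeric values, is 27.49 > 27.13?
True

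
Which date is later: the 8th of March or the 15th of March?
the 15th of March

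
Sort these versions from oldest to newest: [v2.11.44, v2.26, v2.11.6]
[v2.11.6, v2.11.44, v2.26]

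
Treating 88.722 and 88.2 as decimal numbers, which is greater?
88.722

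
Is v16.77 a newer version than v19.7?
No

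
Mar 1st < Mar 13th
True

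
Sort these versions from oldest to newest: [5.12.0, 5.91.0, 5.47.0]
[5.12.0, 5.47.0, 5.91.0]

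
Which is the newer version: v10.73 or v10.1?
v10.73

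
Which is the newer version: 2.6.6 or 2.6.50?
2.6.50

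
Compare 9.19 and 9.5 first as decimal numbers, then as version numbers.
As decimals: 9.19 < 9.5. As versions: v9.19 > v9.5 (minor version 19 > 5).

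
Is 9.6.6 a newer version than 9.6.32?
No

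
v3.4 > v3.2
True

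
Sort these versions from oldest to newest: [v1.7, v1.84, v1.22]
[v1.7, v1.22, v1.84]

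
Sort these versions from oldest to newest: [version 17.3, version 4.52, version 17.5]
[version 4.52, version 17.3, version 17.5]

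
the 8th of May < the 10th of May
True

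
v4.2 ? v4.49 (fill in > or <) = <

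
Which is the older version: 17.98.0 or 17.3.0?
17.3.0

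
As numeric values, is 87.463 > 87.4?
True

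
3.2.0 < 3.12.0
True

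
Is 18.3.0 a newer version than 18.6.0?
No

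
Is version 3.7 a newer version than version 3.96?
No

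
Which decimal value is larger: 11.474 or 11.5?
11.5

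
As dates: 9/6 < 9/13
True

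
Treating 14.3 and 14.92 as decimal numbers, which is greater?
14.92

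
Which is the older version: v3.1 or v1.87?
v1.87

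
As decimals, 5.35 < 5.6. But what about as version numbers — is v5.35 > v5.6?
True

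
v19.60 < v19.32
False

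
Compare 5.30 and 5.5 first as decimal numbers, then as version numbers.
As decimals: 5.30 < 5.5. As versions: v5.30 > v5.5 (minor version 30 > 5).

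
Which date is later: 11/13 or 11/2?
11/13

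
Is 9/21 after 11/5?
No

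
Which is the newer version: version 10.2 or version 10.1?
version 10.2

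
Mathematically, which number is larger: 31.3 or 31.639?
31.639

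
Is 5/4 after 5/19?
No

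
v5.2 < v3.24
False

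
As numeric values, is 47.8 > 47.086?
True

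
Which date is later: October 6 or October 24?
October 24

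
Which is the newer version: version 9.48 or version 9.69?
version 9.69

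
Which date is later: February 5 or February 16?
February 16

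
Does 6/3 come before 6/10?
Yes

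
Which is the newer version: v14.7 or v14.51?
v14.51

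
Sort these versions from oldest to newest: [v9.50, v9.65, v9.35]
[v9.35, v9.50, v9.65]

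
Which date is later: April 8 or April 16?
April 16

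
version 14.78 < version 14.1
False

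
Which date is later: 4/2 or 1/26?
4/2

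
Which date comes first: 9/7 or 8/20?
8/20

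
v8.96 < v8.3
False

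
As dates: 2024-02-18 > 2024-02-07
True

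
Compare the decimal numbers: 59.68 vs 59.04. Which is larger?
59.68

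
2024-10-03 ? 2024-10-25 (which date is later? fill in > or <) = <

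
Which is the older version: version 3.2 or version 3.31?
version 3.2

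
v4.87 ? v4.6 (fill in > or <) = >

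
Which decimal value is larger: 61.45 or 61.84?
61.84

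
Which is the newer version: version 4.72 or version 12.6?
version 12.6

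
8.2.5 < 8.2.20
True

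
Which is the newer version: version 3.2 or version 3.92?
version 3.92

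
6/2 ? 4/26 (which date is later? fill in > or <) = >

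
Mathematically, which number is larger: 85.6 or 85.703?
85.703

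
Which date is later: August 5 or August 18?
August 18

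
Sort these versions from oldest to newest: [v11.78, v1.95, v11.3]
[v1.95, v11.3, v11.78]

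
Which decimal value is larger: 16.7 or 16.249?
16.7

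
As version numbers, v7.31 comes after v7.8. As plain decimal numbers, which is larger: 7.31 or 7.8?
7.8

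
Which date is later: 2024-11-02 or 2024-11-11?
2024-11-11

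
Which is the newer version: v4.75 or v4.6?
v4.75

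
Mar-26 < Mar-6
False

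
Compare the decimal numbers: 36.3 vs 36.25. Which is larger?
36.3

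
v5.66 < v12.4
True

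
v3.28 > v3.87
False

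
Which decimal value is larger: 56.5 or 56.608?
56.608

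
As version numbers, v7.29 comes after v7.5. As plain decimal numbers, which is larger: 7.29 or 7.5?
7.5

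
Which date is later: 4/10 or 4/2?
4/10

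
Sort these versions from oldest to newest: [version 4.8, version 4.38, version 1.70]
[version 1.70, version 4.8, version 4.38]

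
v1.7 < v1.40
True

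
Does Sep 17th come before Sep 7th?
No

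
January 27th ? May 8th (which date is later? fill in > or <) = <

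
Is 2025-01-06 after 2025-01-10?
No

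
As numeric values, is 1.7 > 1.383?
True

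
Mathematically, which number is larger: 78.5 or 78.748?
78.748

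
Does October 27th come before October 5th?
No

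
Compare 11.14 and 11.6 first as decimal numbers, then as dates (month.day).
As decimals: 11.14 < 11.6. As dates: 11/14 is later than 11/6 (day 14 > day 6).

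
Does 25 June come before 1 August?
Yes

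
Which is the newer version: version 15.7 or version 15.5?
version 15.7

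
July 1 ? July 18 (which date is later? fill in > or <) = <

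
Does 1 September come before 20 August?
No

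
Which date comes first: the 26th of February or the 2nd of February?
the 2nd of February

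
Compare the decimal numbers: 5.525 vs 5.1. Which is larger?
5.525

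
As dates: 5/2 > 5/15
False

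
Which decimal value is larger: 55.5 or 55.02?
55.5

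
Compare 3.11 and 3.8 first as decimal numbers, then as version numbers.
As decimals: 3.11 < 3.8. As versions: v3.11 > v3.8 (minor version 11 > 8).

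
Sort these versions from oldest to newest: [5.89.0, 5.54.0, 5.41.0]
[5.41.0, 5.54.0, 5.89.0]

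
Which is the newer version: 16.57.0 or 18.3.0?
18.3.0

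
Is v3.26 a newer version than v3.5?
Yes. Version numbers are compared segment by segment as integers, not as decimals: minor version 26 > 5, so v3.26 > v3.5 (even though the decimal 3.26 < 3.5).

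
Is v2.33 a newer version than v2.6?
Yes. Version numbers are compared segment by segment as integers, not as decimals: minor version 33 > 6, so v2.33 > v2.6 (even though the decimal 2.33 < 2.6).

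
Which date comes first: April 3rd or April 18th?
April 3rd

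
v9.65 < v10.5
True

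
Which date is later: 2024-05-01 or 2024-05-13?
2024-05-13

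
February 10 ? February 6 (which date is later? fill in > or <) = >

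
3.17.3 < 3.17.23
True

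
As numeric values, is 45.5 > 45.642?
False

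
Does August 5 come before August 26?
Yes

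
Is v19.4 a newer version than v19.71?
No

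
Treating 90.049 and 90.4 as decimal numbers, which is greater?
90.4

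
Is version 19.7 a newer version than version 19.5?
Yes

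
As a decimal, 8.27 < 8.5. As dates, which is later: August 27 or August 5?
August 27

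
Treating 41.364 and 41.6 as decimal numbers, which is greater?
41.6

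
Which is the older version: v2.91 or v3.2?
v2.91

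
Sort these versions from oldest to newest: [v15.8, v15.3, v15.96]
[v15.3, v15.8, v15.96]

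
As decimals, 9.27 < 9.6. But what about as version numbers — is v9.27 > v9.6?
True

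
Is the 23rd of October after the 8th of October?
Yes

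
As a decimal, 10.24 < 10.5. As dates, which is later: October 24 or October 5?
October 24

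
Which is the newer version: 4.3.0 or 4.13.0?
4.13.0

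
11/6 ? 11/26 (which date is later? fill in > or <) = <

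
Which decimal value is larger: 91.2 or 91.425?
91.425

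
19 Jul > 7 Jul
True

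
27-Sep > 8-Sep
True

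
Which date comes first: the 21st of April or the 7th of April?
the 7th of April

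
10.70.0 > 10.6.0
True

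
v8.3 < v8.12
True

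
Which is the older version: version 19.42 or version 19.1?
version 19.1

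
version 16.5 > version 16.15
False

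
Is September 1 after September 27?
No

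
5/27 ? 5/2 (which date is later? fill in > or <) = >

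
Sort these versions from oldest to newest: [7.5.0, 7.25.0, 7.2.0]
[7.2.0, 7.5.0, 7.25.0]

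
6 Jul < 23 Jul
True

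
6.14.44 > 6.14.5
True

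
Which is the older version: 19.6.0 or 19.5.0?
19.5.0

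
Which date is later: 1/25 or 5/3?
5/3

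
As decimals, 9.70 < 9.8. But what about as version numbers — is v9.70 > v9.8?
True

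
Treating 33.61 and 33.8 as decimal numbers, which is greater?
33.8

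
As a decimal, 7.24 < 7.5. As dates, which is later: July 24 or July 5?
July 24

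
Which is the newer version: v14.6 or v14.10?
v14.10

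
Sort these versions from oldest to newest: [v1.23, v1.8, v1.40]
[v1.8, v1.23, v1.40]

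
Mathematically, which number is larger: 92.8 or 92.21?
92.8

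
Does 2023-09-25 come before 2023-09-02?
No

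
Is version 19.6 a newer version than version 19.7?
No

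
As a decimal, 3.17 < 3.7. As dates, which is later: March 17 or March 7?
March 17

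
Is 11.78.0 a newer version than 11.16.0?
Yes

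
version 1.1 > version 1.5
False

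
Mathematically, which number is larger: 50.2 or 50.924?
50.924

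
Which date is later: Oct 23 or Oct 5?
Oct 23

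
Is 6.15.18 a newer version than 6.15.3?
Yes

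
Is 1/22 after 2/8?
No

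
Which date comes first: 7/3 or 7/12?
7/3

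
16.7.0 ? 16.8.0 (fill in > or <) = <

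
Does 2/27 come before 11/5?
Yes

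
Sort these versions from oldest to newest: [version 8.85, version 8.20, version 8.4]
[version 8.4, version 8.20, version 8.85]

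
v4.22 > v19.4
False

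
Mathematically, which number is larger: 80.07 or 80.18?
80.18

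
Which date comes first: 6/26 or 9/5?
6/26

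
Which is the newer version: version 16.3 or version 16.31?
version 16.31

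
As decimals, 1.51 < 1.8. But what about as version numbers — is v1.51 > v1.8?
True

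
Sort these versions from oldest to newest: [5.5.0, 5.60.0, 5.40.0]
[5.5.0, 5.40.0, 5.60.0]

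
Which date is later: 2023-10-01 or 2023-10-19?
2023-10-19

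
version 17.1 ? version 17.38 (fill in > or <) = <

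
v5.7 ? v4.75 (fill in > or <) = >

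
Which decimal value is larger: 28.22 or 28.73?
28.73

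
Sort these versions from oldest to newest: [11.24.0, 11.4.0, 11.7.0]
[11.4.0, 11.7.0, 11.24.0]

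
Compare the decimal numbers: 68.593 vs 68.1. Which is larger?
68.593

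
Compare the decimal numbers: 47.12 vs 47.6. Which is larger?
47.6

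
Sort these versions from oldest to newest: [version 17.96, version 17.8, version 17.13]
[version 17.8, version 17.13, version 17.96]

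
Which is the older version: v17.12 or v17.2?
v17.2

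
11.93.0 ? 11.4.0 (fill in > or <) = >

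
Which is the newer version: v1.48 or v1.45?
v1.48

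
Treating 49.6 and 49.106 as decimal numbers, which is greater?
49.6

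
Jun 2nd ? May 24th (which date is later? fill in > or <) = >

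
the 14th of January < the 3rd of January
False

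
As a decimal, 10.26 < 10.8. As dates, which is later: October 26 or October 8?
October 26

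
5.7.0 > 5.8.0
False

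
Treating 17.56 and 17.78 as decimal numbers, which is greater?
17.78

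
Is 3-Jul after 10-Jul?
No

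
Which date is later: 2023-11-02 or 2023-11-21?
2023-11-21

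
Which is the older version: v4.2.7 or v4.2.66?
v4.2.7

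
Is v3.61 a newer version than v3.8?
Yes. Version numbers are compared segment by segment as integers, not as decimals: minor version 61 > 8, so v3.61 > v3.8 (even though the decimal 3.61 < 3.8).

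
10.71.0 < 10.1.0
False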